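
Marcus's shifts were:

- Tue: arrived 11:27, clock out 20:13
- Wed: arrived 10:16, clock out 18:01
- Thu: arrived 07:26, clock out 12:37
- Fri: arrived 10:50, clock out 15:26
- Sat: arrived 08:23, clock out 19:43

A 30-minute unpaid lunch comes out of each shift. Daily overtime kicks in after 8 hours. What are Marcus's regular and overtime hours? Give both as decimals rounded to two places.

Tue: 11:27–20:13 = 8 h 46 min; less 30 min break → 8 h 16 min
Wed: 10:16–18:01 = 7 h 45 min; less 30 min break → 7 h 15 min
Thu: 07:26–12:37 = 5 h 11 min; less 30 min break → 4 h 41 min
Fri: 10:50–15:26 = 4 h 36 min; less 30 min break → 4 h 6 min
Sat: 08:23–19:43 = 11 h 20 min; less 30 min break → 10 h 50 min
Tue reg 8 h 0 min / OT 0 h 16 min; Wed reg 7 h 15 min / OT 0 h 0 min; Thu reg 4 h 41 min / OT 0 h 0 min; Fri reg 4 h 6 min / OT 0 h 0 min; Sat reg 8 h 0 min / OT 2 h 50 min.
Totals: regular 32 h 2 min, overtime 3 h 6 min.

Regular 32.03 hours, overtime 3.10 hours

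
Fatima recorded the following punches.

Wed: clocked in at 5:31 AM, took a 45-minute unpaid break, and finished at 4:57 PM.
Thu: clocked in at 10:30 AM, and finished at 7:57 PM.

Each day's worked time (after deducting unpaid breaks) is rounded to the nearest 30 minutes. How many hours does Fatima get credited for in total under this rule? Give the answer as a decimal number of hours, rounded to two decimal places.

Wed: 5:31 AM–4:57 PM = 11 h 26 min − 45 min = 10 h 41 min → rounds to 10 h 30 min
Thu: 10:30 AM–7:57 PM = 9 h 27 min → rounds to 9 h 30 min
Total credited: 20 h 0 min.

20.00 hours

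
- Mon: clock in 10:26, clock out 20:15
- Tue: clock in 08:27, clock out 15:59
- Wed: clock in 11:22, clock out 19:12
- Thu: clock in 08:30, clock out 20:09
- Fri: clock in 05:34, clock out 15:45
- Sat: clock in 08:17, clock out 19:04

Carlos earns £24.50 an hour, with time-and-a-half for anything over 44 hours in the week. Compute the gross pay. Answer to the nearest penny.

£1585.15

Mon: 10:26–20:15 = 9 h 49 min
Tue: 08:27–15:59 = 7 h 32 min
Wed: 11:22–19:12 = 7 h 50 min
Thu: 08:30–20:09 = 11 h 39 min
Fri: 05:34–15:45 = 10 h 11 min
Sat: 08:17–19:04 = 10 h 47 min
Total worked: 57 h 48 min = 3468 min.
Regular 44 h 0 min = 2640 min at £24.50/h; overtime 13 h 48 min = 828 min at £36.75/h.
Pay = (2640 × £24.50 + 828 × £36.75) ÷ 60 = £1585.15.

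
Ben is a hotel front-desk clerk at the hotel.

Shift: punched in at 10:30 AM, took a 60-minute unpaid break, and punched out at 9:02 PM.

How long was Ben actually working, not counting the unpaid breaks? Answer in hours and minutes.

Shift: 10:30 AM–9:02 PM = 10 h 32 min; less 60 min break → 9 h 32 min

9 h 32 min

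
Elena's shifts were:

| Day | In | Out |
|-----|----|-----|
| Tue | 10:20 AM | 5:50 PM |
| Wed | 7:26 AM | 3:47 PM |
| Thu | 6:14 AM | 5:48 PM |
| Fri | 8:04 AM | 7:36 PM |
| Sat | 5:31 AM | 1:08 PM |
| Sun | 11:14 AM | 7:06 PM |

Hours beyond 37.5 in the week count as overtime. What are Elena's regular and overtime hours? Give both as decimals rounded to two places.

Tue: 10:20 AM–5:50 PM = 7 h 30 min
Wed: 7:26 AM–3:47 PM = 8 h 21 min
Thu: 6:14 AM–5:48 PM = 11 h 34 min
Fri: 8:04 AM–7:36 PM = 11 h 32 min
Sat: 5:31 AM–1:08 PM = 7 h 37 min
Sun: 11:14 AM–7:06 PM = 7 h 52 min
Total worked: 54 h 26 min = 54.43 h.
Threshold 37.5 h → overtime 16 h 56 min, regular 37 h 30 min.

Regular 37.50 hours, overtime 16.93 hours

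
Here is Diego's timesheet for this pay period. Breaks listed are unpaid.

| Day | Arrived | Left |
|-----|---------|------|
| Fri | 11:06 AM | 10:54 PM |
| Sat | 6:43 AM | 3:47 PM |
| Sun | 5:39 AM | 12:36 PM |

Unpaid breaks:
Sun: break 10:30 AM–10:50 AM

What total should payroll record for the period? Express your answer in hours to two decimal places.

Fri: 11:06 AM–10:54 PM = 11 h 48 min
Sat: 6:43 AM–3:47 PM = 9 h 4 min
Sun: 5:39 AM–12:36 PM = 6 h 57 min; less 20 min break → 6 h 37 min
Total: 11 h 48 min + 9 h 4 min + 6 h 37 min = 27 h 29 min.

27.48 hours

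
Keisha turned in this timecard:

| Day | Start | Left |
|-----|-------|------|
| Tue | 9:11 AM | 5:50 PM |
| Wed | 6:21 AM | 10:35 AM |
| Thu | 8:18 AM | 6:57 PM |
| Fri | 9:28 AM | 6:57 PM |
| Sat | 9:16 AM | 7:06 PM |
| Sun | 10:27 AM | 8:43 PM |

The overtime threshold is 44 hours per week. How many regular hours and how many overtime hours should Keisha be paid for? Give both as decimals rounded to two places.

Tue: 9:11 AM–5:50 PM = 8 h 39 min
Wed: 6:21 AM–10:35 AM = 4 h 14 min
Thu: 8:18 AM–6:57 PM = 10 h 39 min
Fri: 9:28 AM–6:57 PM = 9 h 29 min
Sat: 9:16 AM–7:06 PM = 9 h 50 min
Sun: 10:27 AM–8:43 PM = 10 h 16 min
Total worked: 53 h 7 min = 53.12 h.
Threshold 44 h → overtime 9 h 7 min, regular 44 h 0 min.

Regular 44.00 hours, overtime 9.12 hours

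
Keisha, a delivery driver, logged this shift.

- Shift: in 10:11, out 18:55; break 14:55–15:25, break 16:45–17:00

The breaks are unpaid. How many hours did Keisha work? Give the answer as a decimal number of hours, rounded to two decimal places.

Shift: 10:11–18:55 = 8 h 44 min; less 45 min break → 7 h 59 min

7.98 hours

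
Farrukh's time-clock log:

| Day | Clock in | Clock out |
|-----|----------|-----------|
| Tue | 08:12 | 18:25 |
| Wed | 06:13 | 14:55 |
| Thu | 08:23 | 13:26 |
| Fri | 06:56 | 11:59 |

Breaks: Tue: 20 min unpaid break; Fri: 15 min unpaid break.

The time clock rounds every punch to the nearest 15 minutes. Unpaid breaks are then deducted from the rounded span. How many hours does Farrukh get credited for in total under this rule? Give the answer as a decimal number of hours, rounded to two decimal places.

28.42 hours

Tue: in 08:12→08:15, out 18:25→18:30; 10 h 15 min − 20 min = 9 h 55 min
Wed: in 06:13→06:15, out 14:55→15:00; 8 h 45 min
Thu: in 08:23→08:30, out 13:26→13:30; 5 h 0 min
Fri: in 06:56→07:00, out 11:59→12:00; 5 h 0 min − 15 min = 4 h 45 min
Total credited: 28 h 25 min.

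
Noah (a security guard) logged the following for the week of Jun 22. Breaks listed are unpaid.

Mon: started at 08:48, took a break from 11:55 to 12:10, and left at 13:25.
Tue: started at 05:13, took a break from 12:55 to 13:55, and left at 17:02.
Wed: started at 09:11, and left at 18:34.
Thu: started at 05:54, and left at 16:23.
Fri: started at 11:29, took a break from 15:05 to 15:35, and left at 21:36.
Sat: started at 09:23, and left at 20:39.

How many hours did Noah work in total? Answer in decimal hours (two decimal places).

55.93 hours

Mon: 08:48–13:25 = 4 h 37 min; less 15 min break → 4 h 22 min
Tue: 05:13–17:02 = 11 h 49 min; less 60 min break → 10 h 49 min
Wed: 09:11–18:34 = 9 h 23 min
Thu: 05:54–16:23 = 10 h 29 min
Fri: 11:29–21:36 = 10 h 7 min; less 30 min break → 9 h 37 min
Sat: 09:23–20:39 = 11 h 16 min
Total: 4 h 22 min + 10 h 49 min + 9 h 23 min + 10 h 29 min + 9 h 37 min + 11 h 16 min = 55 h 56 min.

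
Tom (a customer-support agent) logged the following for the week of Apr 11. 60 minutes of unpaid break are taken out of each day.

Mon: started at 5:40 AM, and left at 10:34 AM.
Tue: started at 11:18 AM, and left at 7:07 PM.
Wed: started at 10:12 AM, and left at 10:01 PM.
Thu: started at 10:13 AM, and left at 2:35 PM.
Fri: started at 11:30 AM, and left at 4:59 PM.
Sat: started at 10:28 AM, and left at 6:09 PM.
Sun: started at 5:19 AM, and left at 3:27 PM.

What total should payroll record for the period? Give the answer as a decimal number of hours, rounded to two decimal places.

Mon: 5:40 AM–10:34 AM = 4 h 54 min; less 60 min break → 3 h 54 min
Tue: 11:18 AM–7:07 PM = 7 h 49 min; less 60 min break → 6 h 49 min
Wed: 10:12 AM–10:01 PM = 11 h 49 min; less 60 min break → 10 h 49 min
Thu: 10:13 AM–2:35 PM = 4 h 22 min; less 60 min break → 3 h 22 min
Fri: 11:30 AM–4:59 PM = 5 h 29 min; less 60 min break → 4 h 29 min
Sat: 10:28 AM–6:09 PM = 7 h 41 min; less 60 min break → 6 h 41 min
Sun: 5:19 AM–3:27 PM = 10 h 8 min; less 60 min break → 9 h 8 min
Total: 3 h 54 min + 6 h 49 min + 10 h 49 min + 3 h 22 min + 4 h 29 min + 6 h 41 min + 9 h 8 min = 45 h 12 min.

45.20 hours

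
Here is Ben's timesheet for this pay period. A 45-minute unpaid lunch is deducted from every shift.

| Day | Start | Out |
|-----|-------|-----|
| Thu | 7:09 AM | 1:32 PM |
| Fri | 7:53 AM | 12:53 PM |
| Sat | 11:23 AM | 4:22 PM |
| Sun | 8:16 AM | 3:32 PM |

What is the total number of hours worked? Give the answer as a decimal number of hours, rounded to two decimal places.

Thu: 7:09 AM–1:32 PM = 6 h 23 min; less 45 min break → 5 h 38 min
Fri: 7:53 AM–12:53 PM = 5 h 0 min; less 45 min break → 4 h 15 min
Sat: 11:23 AM–4:22 PM = 4 h 59 min; less 45 min break → 4 h 14 min
Sun: 8:16 AM–3:32 PM = 7 h 16 min; less 45 min break → 6 h 31 min
Total: 5 h 38 min + 4 h 15 min + 4 h 14 min + 6 h 31 min = 20 h 38 min.

20.63 hours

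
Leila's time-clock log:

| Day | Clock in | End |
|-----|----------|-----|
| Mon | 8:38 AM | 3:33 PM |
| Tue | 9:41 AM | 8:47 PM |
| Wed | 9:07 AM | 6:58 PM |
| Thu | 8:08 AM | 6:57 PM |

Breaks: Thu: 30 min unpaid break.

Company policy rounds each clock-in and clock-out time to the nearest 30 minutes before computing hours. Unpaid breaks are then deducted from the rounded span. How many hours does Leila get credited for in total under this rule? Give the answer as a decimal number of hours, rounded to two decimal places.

Mon: in 8:38 AM→8:30 AM, out 3:33 PM→3:30 PM; 7 h 0 min
Tue: in 9:41 AM→9:30 AM, out 8:47 PM→9:00 PM; 11 h 30 min
Wed: in 9:07 AM→9:00 AM, out 6:58 PM→7:00 PM; 10 h 0 min
Thu: in 8:08 AM→8:00 AM, out 6:57 PM→7:00 PM; 11 h 0 min − 30 min = 10 h 30 min
Total credited: 39 h 0 min.

39.00 hours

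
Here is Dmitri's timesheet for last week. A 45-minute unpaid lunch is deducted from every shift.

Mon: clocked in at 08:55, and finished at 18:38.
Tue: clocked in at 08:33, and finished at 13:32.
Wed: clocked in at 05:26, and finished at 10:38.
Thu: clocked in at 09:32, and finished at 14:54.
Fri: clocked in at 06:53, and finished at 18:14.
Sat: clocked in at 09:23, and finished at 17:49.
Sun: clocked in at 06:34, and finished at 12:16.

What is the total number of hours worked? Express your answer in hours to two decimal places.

Mon: 08:55–18:38 = 9 h 43 min; less 45 min break → 8 h 58 min
Tue: 08:33–13:32 = 4 h 59 min; less 45 min break → 4 h 14 min
Wed: 05:26–10:38 = 5 h 12 min; less 45 min break → 4 h 27 min
Thu: 09:32–14:54 = 5 h 22 min; less 45 min break → 4 h 37 min
Fri: 06:53–18:14 = 11 h 21 min; less 45 min break → 10 h 36 min
Sat: 09:23–17:49 = 8 h 26 min; less 45 min break → 7 h 41 min
Sun: 06:34–12:16 = 5 h 42 min; less 45 min break → 4 h 57 min
Total: 8 h 58 min + 4 h 14 min + 4 h 27 min + 4 h 37 min + 10 h 36 min + 7 h 41 min + 4 h 57 min = 45 h 30 min.

45.50 hours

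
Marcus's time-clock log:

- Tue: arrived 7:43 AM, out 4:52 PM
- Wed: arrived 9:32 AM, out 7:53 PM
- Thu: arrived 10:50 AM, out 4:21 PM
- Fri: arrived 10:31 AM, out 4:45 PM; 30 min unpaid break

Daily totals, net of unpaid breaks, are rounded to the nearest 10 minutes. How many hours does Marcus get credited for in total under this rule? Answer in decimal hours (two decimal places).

Tue: 7:43 AM–4:52 PM = 9 h 9 min → rounds to 9 h 10 min
Wed: 9:32 AM–7:53 PM = 10 h 21 min → rounds to 10 h 20 min
Thu: 10:50 AM–4:21 PM = 5 h 31 min → rounds to 5 h 30 min
Fri: 10:31 AM–4:45 PM = 6 h 14 min − 30 min = 5 h 44 min → rounds to 5 h 40 min
Total credited: 30 h 40 min.

30.67 hours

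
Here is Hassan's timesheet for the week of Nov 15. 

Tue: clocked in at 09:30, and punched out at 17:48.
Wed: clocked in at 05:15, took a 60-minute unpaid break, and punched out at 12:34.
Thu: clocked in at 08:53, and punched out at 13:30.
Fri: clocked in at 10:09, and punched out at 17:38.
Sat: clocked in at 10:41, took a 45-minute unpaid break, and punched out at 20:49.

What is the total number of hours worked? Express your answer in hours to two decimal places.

Tue: 09:30–17:48 = 8 h 18 min
Wed: 05:15–12:34 = 7 h 19 min; less 60 min break → 6 h 19 min
Thu: 08:53–13:30 = 4 h 37 min
Fri: 10:09–17:38 = 7 h 29 min
Sat: 10:41–20:49 = 10 h 8 min; less 45 min break → 9 h 23 min
Total: 8 h 18 min + 6 h 19 min + 4 h 37 min + 7 h 29 min + 9 h 23 min = 36 h 6 min.

36.10 hours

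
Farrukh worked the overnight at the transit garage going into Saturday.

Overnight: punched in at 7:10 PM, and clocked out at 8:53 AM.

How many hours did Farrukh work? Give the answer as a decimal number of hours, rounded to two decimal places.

13.72 hours

Overnight: 7:10 PM → midnight = 4 h 50 min; midnight → 8:53 AM = 8 h 53 min; span 13 h 43 min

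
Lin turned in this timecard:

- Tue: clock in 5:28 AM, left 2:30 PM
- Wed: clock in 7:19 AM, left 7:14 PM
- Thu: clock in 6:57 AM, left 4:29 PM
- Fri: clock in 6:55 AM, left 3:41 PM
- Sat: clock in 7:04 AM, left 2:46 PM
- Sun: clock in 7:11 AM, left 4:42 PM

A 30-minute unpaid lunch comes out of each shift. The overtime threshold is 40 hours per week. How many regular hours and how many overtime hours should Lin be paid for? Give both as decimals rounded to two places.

Regular 40.00 hours, overtime 13.47 hours

Tue: 5:28 AM–2:30 PM = 9 h 2 min; less 30 min break → 8 h 32 min
Wed: 7:19 AM–7:14 PM = 11 h 55 min; less 30 min break → 11 h 25 min
Thu: 6:57 AM–4:29 PM = 9 h 32 min; less 30 min break → 9 h 2 min
Fri: 6:55 AM–3:41 PM = 8 h 46 min; less 30 min break → 8 h 16 min
Sat: 7:04 AM–2:46 PM = 7 h 42 min; less 30 min break → 7 h 12 min
Sun: 7:11 AM–4:42 PM = 9 h 31 min; less 30 min break → 9 h 1 min
Total worked: 53 h 28 min = 53.47 h.
Threshold 40 h → overtime 13 h 28 min, regular 40 h 0 min.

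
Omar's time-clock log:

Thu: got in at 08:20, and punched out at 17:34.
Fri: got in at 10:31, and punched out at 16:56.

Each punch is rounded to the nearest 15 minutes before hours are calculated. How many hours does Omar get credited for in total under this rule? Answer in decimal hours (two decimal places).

15.75 hours

Thu: in 08:20→08:15, out 17:34→17:30; 9 h 15 min
Fri: in 10:31→10:30, out 16:56→17:00; 6 h 30 min
Total credited: 15 h 45 min.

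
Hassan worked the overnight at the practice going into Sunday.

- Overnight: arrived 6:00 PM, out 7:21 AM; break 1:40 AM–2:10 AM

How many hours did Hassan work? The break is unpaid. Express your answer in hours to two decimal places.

12.85 hours

Overnight: 6:00 PM → midnight = 6 h 0 min; midnight → 7:21 AM = 7 h 21 min; span 13 h 21 min; less 30 min break → 12 h 51 min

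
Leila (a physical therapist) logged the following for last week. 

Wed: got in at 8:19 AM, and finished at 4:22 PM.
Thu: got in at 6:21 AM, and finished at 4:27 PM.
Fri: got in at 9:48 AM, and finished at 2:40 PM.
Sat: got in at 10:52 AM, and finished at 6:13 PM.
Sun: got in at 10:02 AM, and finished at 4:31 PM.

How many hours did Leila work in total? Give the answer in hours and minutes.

Wed: 8:19 AM–4:22 PM = 8 h 3 min
Thu: 6:21 AM–4:27 PM = 10 h 6 min
Fri: 9:48 AM–2:40 PM = 4 h 52 min
Sat: 10:52 AM–6:13 PM = 7 h 21 min
Sun: 10:02 AM–4:31 PM = 6 h 29 min
Total: 8 h 3 min + 10 h 6 min + 4 h 52 min + 7 h 21 min + 6 h 29 min = 36 h 51 min.

36 h 51 min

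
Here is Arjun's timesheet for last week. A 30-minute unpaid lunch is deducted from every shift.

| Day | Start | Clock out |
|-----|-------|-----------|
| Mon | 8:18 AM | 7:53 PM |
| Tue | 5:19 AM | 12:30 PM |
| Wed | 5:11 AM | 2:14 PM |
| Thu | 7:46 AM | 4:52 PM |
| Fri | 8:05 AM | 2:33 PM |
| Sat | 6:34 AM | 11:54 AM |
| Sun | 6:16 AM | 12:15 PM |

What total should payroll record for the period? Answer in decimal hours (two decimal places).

Mon: 8:18 AM–7:53 PM = 11 h 35 min; less 30 min break → 11 h 5 min
Tue: 5:19 AM–12:30 PM = 7 h 11 min; less 30 min break → 6 h 41 min
Wed: 5:11 AM–2:14 PM = 9 h 3 min; less 30 min break → 8 h 33 min
Thu: 7:46 AM–4:52 PM = 9 h 6 min; less 30 min break → 8 h 36 min
Fri: 8:05 AM–2:33 PM = 6 h 28 min; less 30 min break → 5 h 58 min
Sat: 6:34 AM–11:54 AM = 5 h 20 min; less 30 min break → 4 h 50 min
Sun: 6:16 AM–12:15 PM = 5 h 59 min; less 30 min break → 5 h 29 min
Total: 11 h 5 min + 6 h 41 min + 8 h 33 min + 8 h 36 min + 5 h 58 min + 4 h 50 min + 5 h 29 min = 51 h 12 min.

51.20 hours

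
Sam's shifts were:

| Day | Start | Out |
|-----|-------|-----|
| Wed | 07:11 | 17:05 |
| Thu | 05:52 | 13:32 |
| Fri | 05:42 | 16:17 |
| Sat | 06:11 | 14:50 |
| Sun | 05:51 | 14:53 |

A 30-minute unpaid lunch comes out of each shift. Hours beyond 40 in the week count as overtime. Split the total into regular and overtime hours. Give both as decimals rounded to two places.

Regular 40.00 hours, overtime 3.33 hours

Wed: 07:11–17:05 = 9 h 54 min; less 30 min break → 9 h 24 min
Thu: 05:52–13:32 = 7 h 40 min; less 30 min break → 7 h 10 min
Fri: 05:42–16:17 = 10 h 35 min; less 30 min break → 10 h 5 min
Sat: 06:11–14:50 = 8 h 39 min; less 30 min break → 8 h 9 min
Sun: 05:51–14:53 = 9 h 2 min; less 30 min break → 8 h 32 min
Total worked: 43 h 20 min = 43.33 h.
Threshold 40 h → overtime 3 h 20 min, regular 40 h 0 min.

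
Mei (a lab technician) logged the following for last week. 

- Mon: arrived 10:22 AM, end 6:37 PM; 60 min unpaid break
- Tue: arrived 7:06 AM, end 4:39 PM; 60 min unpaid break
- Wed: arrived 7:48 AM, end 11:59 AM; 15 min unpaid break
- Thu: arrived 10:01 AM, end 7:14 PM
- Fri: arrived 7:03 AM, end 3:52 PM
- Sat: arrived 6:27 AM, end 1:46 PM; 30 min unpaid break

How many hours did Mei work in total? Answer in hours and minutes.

Mon: 10:22 AM–6:37 PM = 8 h 15 min; less 60 min break → 7 h 15 min
Tue: 7:06 AM–4:39 PM = 9 h 33 min; less 60 min break → 8 h 33 min
Wed: 7:48 AM–11:59 AM = 4 h 11 min; less 15 min break → 3 h 56 min
Thu: 10:01 AM–7:14 PM = 9 h 13 min
Fri: 7:03 AM–3:52 PM = 8 h 49 min
Sat: 6:27 AM–1:46 PM = 7 h 19 min; less 30 min break → 6 h 49 min
Total: 7 h 15 min + 8 h 33 min + 3 h 56 min + 9 h 13 min + 8 h 49 min + 6 h 49 min = 44 h 35 min.

44 h 35 min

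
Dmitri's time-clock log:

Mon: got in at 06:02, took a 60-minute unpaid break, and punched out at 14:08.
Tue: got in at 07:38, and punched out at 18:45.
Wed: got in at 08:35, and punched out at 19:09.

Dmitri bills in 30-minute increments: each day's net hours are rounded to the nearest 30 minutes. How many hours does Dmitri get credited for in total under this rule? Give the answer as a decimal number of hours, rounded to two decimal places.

Mon: 06:02–14:08 = 8 h 6 min − 60 min = 7 h 6 min → rounds to 7 h 0 min
Tue: 07:38–18:45 = 11 h 7 min → rounds to 11 h 0 min
Wed: 08:35–19:09 = 10 h 34 min → rounds to 10 h 30 min
Total credited: 28 h 30 min.

28.50 hours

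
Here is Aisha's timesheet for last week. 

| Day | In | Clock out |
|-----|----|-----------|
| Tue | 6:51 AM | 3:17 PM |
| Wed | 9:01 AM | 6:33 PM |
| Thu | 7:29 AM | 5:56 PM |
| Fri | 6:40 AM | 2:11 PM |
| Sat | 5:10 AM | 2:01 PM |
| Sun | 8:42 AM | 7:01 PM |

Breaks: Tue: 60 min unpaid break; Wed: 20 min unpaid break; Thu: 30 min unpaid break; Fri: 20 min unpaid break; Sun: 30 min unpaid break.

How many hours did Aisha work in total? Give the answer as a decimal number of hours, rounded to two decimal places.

52.43 hours

Tue: 6:51 AM–3:17 PM = 8 h 26 min; less 60 min break → 7 h 26 min
Wed: 9:01 AM–6:33 PM = 9 h 32 min; less 20 min break → 9 h 12 min
Thu: 7:29 AM–5:56 PM = 10 h 27 min; less 30 min break → 9 h 57 min
Fri: 6:40 AM–2:11 PM = 7 h 31 min; less 20 min break → 7 h 11 min
Sat: 5:10 AM–2:01 PM = 8 h 51 min
Sun: 8:42 AM–7:01 PM = 10 h 19 min; less 30 min break → 9 h 49 min
Total: 7 h 26 min + 9 h 12 min + 9 h 57 min + 7 h 11 min + 8 h 51 min + 9 h 49 min = 52 h 26 min.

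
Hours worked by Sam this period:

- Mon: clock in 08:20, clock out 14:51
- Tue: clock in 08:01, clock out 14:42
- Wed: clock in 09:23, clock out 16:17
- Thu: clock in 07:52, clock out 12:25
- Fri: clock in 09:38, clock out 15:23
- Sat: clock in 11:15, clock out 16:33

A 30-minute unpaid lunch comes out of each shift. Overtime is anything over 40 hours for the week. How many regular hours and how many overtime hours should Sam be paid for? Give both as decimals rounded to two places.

Regular 32.70 hours, overtime 0.00 hours

Mon: 08:20–14:51 = 6 h 31 min; less 30 min break → 6 h 1 min
Tue: 08:01–14:42 = 6 h 41 min; less 30 min break → 6 h 11 min
Wed: 09:23–16:17 = 6 h 54 min; less 30 min break → 6 h 24 min
Thu: 07:52–12:25 = 4 h 33 min; less 30 min break → 4 h 3 min
Fri: 09:38–15:23 = 5 h 45 min; less 30 min break → 5 h 15 min
Sat: 11:15–16:33 = 5 h 18 min; less 30 min break → 4 h 48 min
Total worked: 32 h 42 min = 32.70 h.
Threshold 40 h → overtime 0 h 0 min, regular 32 h 42 min.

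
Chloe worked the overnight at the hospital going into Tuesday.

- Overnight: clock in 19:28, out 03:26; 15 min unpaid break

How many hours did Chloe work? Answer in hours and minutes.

7 h 43 min

Overnight: 19:28 → midnight = 4 h 32 min; midnight → 03:26 = 3 h 26 min; span 7 h 58 min; less 15 min break → 7 h 43 min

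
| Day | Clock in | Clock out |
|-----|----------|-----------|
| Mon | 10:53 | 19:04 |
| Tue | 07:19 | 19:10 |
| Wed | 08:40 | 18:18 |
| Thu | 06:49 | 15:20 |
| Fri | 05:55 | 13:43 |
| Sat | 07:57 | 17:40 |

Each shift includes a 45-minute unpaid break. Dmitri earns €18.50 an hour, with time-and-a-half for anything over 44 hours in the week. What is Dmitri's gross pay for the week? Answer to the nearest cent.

€1013.80

Mon: 10:53–19:04 = 8 h 11 min; less 45 min break → 7 h 26 min
Tue: 07:19–19:10 = 11 h 51 min; less 45 min break → 11 h 6 min
Wed: 08:40–18:18 = 9 h 38 min; less 45 min break → 8 h 53 min
Thu: 06:49–15:20 = 8 h 31 min; less 45 min break → 7 h 46 min
Fri: 05:55–13:43 = 7 h 48 min; less 45 min break → 7 h 3 min
Sat: 07:57–17:40 = 9 h 43 min; less 45 min break → 8 h 58 min
Total worked: 51 h 12 min = 3072 min.
Regular 44 h 0 min = 2640 min at €18.50/h; overtime 7 h 12 min = 432 min at €27.75/h.
Pay = (2640 × €18.50 + 432 × €27.75) ÷ 60 = €1013.80.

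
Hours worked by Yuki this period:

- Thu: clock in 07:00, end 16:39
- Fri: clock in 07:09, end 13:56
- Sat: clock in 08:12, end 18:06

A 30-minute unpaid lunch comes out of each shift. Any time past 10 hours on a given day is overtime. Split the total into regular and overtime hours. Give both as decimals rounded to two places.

Thu: 07:00–16:39 = 9 h 39 min; less 30 min break → 9 h 9 min
Fri: 07:09–13:56 = 6 h 47 min; less 30 min break → 6 h 17 min
Sat: 08:12–18:06 = 9 h 54 min; less 30 min break → 9 h 24 min
Thu reg 9 h 9 min / OT 0 h 0 min; Fri reg 6 h 17 min / OT 0 h 0 min; Sat reg 9 h 24 min / OT 0 h 0 min.
Totals: regular 24 h 50 min, overtime 0 h 0 min.

Regular 24.83 hours, overtime 0.00 hours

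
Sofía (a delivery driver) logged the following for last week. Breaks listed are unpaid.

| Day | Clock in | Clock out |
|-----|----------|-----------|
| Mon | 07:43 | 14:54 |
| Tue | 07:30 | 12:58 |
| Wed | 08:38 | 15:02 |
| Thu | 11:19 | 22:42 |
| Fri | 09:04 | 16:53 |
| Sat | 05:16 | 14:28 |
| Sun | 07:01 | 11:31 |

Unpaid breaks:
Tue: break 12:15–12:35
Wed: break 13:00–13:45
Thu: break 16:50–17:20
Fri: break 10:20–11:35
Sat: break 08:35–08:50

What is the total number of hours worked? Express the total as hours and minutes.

Mon: 07:43–14:54 = 7 h 11 min
Tue: 07:30–12:58 = 5 h 28 min; less 20 min break → 5 h 8 min
Wed: 08:38–15:02 = 6 h 24 min; less 45 min break → 5 h 39 min
Thu: 11:19–22:42 = 11 h 23 min; less 30 min break → 10 h 53 min
Fri: 09:04–16:53 = 7 h 49 min; less 75 min break → 6 h 34 min
Sat: 05:16–14:28 = 9 h 12 min; less 15 min break → 8 h 57 min
Sun: 07:01–11:31 = 4 h 30 min
Total: 7 h 11 min + 5 h 8 min + 5 h 39 min + 10 h 53 min + 6 h 34 min + 8 h 57 min + 4 h 30 min = 48 h 52 min.

48 h 52 min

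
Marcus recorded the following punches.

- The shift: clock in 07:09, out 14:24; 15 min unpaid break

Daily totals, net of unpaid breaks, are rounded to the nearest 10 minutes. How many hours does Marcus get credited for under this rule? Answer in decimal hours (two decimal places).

The shift: 07:09–14:24 = 7 h 15 min − 15 min = 7 h 0 min → rounds to 7 h 0 min

7.00 hours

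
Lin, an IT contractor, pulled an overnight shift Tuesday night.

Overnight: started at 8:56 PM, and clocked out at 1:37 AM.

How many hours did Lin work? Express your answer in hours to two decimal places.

4.68 hours

Overnight: 8:56 PM → midnight = 3 h 4 min; midnight → 1:37 AM = 1 h 37 min; span 4 h 41 min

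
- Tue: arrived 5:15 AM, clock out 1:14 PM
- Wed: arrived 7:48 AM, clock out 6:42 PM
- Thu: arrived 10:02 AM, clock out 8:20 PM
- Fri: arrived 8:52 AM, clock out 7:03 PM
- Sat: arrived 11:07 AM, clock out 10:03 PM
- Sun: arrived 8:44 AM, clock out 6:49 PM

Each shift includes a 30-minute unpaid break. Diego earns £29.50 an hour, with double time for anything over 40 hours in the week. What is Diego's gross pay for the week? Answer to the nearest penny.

£2205.62

Tue: 5:15 AM–1:14 PM = 7 h 59 min; less 30 min break → 7 h 29 min
Wed: 7:48 AM–6:42 PM = 10 h 54 min; less 30 min break → 10 h 24 min
Thu: 10:02 AM–8:20 PM = 10 h 18 min; less 30 min break → 9 h 48 min
Fri: 8:52 AM–7:03 PM = 10 h 11 min; less 30 min break → 9 h 41 min
Sat: 11:07 AM–10:03 PM = 10 h 56 min; less 30 min break → 10 h 26 min
Sun: 8:44 AM–6:49 PM = 10 h 5 min; less 30 min break → 9 h 35 min
Total worked: 57 h 23 min = 3443 min.
Regular 40 h 0 min = 2400 min at £29.50/h; overtime 17 h 23 min = 1043 min at £59.00/h.
Pay = (2400 × £29.50 + 1043 × £59.00) ÷ 60 = £2205.62.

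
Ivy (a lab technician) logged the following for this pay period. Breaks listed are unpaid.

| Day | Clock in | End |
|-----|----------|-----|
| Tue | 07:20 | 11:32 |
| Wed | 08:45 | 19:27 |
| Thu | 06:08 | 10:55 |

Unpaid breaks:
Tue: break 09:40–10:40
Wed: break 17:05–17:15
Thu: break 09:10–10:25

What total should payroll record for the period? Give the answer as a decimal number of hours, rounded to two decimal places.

Tue: 07:20–11:32 = 4 h 12 min; less 60 min break → 3 h 12 min
Wed: 08:45–19:27 = 10 h 42 min; less 10 min break → 10 h 32 min
Thu: 06:08–10:55 = 4 h 47 min; less 75 min break → 3 h 32 min
Total: 3 h 12 min + 10 h 32 min + 3 h 32 min = 17 h 16 min.

17.27 hours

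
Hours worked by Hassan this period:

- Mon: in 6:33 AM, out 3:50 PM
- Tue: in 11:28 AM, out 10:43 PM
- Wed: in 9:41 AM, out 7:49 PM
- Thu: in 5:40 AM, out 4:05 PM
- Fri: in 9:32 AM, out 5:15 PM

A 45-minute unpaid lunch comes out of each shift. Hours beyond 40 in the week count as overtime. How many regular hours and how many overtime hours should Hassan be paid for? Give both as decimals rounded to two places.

Mon: 6:33 AM–3:50 PM = 9 h 17 min; less 45 min break → 8 h 32 min
Tue: 11:28 AM–10:43 PM = 11 h 15 min; less 45 min break → 10 h 30 min
Wed: 9:41 AM–7:49 PM = 10 h 8 min; less 45 min break → 9 h 23 min
Thu: 5:40 AM–4:05 PM = 10 h 25 min; less 45 min break → 9 h 40 min
Fri: 9:32 AM–5:15 PM = 7 h 43 min; less 45 min break → 6 h 58 min
Total worked: 45 h 3 min = 45.05 h.
Threshold 40 h → overtime 5 h 3 min, regular 40 h 0 min.

Regular 40.00 hours, overtime 5.05 hours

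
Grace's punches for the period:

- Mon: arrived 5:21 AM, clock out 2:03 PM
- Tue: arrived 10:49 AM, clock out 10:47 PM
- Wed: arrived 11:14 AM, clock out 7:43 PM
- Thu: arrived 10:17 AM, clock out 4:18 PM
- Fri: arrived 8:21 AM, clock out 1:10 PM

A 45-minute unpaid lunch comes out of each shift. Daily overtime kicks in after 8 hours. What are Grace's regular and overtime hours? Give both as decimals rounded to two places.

Mon: 5:21 AM–2:03 PM = 8 h 42 min; less 45 min break → 7 h 57 min
Tue: 10:49 AM–10:47 PM = 11 h 58 min; less 45 min break → 11 h 13 min
Wed: 11:14 AM–7:43 PM = 8 h 29 min; less 45 min break → 7 h 44 min
Thu: 10:17 AM–4:18 PM = 6 h 1 min; less 45 min break → 5 h 16 min
Fri: 8:21 AM–1:10 PM = 4 h 49 min; less 45 min break → 4 h 4 min
Mon reg 7 h 57 min / OT 0 h 0 min; Tue reg 8 h 0 min / OT 3 h 13 min; Wed reg 7 h 44 min / OT 0 h 0 min; Thu reg 5 h 16 min / OT 0 h 0 min; Fri reg 4 h 4 min / OT 0 h 0 min.
Totals: regular 33 h 1 min, overtime 3 h 13 min.

Regular 33.02 hours, overtime 3.22 hours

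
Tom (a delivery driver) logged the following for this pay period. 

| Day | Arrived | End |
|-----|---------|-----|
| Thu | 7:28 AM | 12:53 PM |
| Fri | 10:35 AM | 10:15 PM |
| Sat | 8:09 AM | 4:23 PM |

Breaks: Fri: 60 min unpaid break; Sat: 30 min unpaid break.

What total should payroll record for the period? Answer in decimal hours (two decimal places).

23.82 hours

Thu: 7:28 AM–12:53 PM = 5 h 25 min
Fri: 10:35 AM–10:15 PM = 11 h 40 min; less 60 min break → 10 h 40 min
Sat: 8:09 AM–4:23 PM = 8 h 14 min; less 30 min break → 7 h 44 min
Total: 5 h 25 min + 10 h 40 min + 7 h 44 min = 23 h 49 min.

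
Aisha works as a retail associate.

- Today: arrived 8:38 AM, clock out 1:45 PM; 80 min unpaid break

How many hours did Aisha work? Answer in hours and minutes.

3 h 47 min

Today: 8:38 AM–1:45 PM = 5 h 7 min; less 80 min break → 3 h 47 min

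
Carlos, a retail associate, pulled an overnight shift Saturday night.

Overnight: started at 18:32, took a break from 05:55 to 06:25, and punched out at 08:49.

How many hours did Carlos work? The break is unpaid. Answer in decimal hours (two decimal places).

Overnight: 18:32 → midnight = 5 h 28 min; midnight → 08:49 = 8 h 49 min; span 14 h 17 min; less 30 min break → 13 h 47 min

13.78 hours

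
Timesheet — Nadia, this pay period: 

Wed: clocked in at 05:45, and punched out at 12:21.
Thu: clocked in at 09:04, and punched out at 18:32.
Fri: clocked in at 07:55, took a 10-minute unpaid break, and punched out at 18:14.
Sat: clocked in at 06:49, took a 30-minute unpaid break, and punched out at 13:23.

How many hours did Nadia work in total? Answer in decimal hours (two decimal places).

Wed: 05:45–12:21 = 6 h 36 min
Thu: 09:04–18:32 = 9 h 28 min
Fri: 07:55–18:14 = 10 h 19 min; less 10 min break → 10 h 9 min
Sat: 06:49–13:23 = 6 h 34 min; less 30 min break → 6 h 4 min
Total: 6 h 36 min + 9 h 28 min + 10 h 9 min + 6 h 4 min = 32 h 17 min.

32.28 hours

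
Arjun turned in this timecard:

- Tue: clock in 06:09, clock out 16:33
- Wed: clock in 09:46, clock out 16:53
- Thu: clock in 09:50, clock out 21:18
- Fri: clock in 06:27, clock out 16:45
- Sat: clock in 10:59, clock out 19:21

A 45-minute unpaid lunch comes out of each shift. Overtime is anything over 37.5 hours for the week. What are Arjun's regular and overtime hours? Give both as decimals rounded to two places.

Tue: 06:09–16:33 = 10 h 24 min; less 45 min break → 9 h 39 min
Wed: 09:46–16:53 = 7 h 7 min; less 45 min break → 6 h 22 min
Thu: 09:50–21:18 = 11 h 28 min; less 45 min break → 10 h 43 min
Fri: 06:27–16:45 = 10 h 18 min; less 45 min break → 9 h 33 min
Sat: 10:59–19:21 = 8 h 22 min; less 45 min break → 7 h 37 min
Total worked: 43 h 54 min = 43.90 h.
Threshold 37.5 h → overtime 6 h 24 min, regular 37 h 30 min.

Regular 37.50 hours, overtime 6.40 hours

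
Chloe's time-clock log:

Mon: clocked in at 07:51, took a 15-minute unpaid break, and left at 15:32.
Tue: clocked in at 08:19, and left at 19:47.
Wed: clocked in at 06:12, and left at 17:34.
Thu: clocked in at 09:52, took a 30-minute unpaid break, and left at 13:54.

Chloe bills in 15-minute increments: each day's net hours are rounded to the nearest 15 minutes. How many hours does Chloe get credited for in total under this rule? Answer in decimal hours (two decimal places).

33.75 hours

Mon: 07:51–15:32 = 7 h 41 min − 15 min = 7 h 26 min → rounds to 7 h 30 min
Tue: 08:19–19:47 = 11 h 28 min → rounds to 11 h 30 min
Wed: 06:12–17:34 = 11 h 22 min → rounds to 11 h 15 min
Thu: 09:52–13:54 = 4 h 2 min − 30 min = 3 h 32 min → rounds to 3 h 30 min
Total credited: 33 h 45 min.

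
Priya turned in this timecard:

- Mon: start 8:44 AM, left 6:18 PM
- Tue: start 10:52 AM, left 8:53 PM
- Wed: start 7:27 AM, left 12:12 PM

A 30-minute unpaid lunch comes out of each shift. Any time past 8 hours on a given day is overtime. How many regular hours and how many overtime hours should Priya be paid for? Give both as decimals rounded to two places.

Mon: 8:44 AM–6:18 PM = 9 h 34 min; less 30 min break → 9 h 4 min
Tue: 10:52 AM–8:53 PM = 10 h 1 min; less 30 min break → 9 h 31 min
Wed: 7:27 AM–12:12 PM = 4 h 45 min; less 30 min break → 4 h 15 min
Mon reg 8 h 0 min / OT 1 h 4 min; Tue reg 8 h 0 min / OT 1 h 31 min; Wed reg 4 h 15 min / OT 0 h 0 min.
Totals: regular 20 h 15 min, overtime 2 h 35 min.

Regular 20.25 hours, overtime 2.58 hours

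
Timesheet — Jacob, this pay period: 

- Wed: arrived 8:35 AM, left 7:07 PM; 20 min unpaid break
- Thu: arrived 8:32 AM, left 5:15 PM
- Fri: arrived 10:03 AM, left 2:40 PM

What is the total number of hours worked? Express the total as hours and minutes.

Wed: 8:35 AM–7:07 PM = 10 h 32 min; less 20 min break → 10 h 12 min
Thu: 8:32 AM–5:15 PM = 8 h 43 min
Fri: 10:03 AM–2:40 PM = 4 h 37 min
Total: 10 h 12 min + 8 h 43 min + 4 h 37 min = 23 h 32 min.

23 h 32 min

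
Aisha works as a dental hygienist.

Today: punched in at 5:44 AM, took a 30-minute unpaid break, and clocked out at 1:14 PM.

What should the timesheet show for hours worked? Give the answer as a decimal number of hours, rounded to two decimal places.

7.00 hours

Today: 5:44 AM–1:14 PM = 7 h 30 min; less 30 min break → 7 h 0 min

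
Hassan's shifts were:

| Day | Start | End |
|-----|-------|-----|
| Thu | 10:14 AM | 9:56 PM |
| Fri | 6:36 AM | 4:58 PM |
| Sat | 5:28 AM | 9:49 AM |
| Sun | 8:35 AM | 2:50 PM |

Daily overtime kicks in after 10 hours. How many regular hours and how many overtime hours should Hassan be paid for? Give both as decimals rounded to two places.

Thu: 10:14 AM–9:56 PM = 11 h 42 min
Fri: 6:36 AM–4:58 PM = 10 h 22 min
Sat: 5:28 AM–9:49 AM = 4 h 21 min
Sun: 8:35 AM–2:50 PM = 6 h 15 min
Thu reg 10 h 0 min / OT 1 h 42 min; Fri reg 10 h 0 min / OT 0 h 22 min; Sat reg 4 h 21 min / OT 0 h 0 min; Sun reg 6 h 15 min / OT 0 h 0 min.
Totals: regular 30 h 36 min, overtime 2 h 4 min.

Regular 30.60 hours, overtime 2.07 hours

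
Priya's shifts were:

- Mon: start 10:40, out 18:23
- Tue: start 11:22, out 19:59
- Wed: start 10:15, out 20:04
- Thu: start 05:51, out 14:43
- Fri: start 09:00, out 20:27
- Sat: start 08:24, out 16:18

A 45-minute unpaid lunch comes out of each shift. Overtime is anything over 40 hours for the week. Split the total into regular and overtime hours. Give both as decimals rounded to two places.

Mon: 10:40–18:23 = 7 h 43 min; less 45 min break → 6 h 58 min
Tue: 11:22–19:59 = 8 h 37 min; less 45 min break → 7 h 52 min
Wed: 10:15–20:04 = 9 h 49 min; less 45 min break → 9 h 4 min
Thu: 05:51–14:43 = 8 h 52 min; less 45 min break → 8 h 7 min
Fri: 09:00–20:27 = 11 h 27 min; less 45 min break → 10 h 42 min
Sat: 08:24–16:18 = 7 h 54 min; less 45 min break → 7 h 9 min
Total worked: 49 h 52 min = 49.87 h.
Threshold 40 h → overtime 9 h 52 min, regular 40 h 0 min.

Regular 40.00 hours, overtime 9.87 hours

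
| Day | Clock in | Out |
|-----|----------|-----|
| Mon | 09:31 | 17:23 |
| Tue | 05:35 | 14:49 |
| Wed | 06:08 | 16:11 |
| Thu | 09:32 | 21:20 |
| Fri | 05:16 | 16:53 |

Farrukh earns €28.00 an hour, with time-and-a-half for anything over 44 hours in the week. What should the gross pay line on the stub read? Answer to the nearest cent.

€1507.80

Mon: 09:31–17:23 = 7 h 52 min
Tue: 05:35–14:49 = 9 h 14 min
Wed: 06:08–16:11 = 10 h 3 min
Thu: 09:32–21:20 = 11 h 48 min
Fri: 05:16–16:53 = 11 h 37 min
Total worked: 50 h 34 min = 3034 min.
Regular 44 h 0 min = 2640 min at €28.00/h; overtime 6 h 34 min = 394 min at €42.00/h.
Pay = (2640 × €28.00 + 394 × €42.00) ÷ 60 = €1507.80.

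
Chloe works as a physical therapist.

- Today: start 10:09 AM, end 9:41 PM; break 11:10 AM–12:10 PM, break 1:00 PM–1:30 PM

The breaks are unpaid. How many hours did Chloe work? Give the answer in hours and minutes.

10 h 2 min

Today: 10:09 AM–9:41 PM = 11 h 32 min; less 90 min break → 10 h 2 min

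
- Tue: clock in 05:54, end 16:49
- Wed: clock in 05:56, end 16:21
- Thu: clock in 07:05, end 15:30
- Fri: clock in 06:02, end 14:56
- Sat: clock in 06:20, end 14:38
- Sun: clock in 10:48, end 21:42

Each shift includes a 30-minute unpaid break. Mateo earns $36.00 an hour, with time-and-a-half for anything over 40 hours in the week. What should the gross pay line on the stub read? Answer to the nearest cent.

$2241.90

Tue: 05:54–16:49 = 10 h 55 min; less 30 min break → 10 h 25 min
Wed: 05:56–16:21 = 10 h 25 min; less 30 min break → 9 h 55 min
Thu: 07:05–15:30 = 8 h 25 min; less 30 min break → 7 h 55 min
Fri: 06:02–14:56 = 8 h 54 min; less 30 min break → 8 h 24 min
Sat: 06:20–14:38 = 8 h 18 min; less 30 min break → 7 h 48 min
Sun: 10:48–21:42 = 10 h 54 min; less 30 min break → 10 h 24 min
Total worked: 54 h 51 min = 3291 min.
Regular 40 h 0 min = 2400 min at $36.00/h; overtime 14 h 51 min = 891 min at $54.00/h.
Pay = (2400 × $36.00 + 891 × $54.00) ÷ 60 = $2241.90.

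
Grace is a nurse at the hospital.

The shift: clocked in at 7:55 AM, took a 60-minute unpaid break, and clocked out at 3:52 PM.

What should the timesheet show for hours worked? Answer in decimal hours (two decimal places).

6.95 hours

The shift: 7:55 AM–3:52 PM = 7 h 57 min; less 60 min break → 6 h 57 min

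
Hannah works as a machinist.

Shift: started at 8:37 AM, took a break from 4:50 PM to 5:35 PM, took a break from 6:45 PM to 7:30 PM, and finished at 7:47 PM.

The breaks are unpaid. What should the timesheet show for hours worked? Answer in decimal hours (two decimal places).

9.67 hours

Shift: 8:37 AM–7:47 PM = 11 h 10 min; less 90 min break → 9 h 40 min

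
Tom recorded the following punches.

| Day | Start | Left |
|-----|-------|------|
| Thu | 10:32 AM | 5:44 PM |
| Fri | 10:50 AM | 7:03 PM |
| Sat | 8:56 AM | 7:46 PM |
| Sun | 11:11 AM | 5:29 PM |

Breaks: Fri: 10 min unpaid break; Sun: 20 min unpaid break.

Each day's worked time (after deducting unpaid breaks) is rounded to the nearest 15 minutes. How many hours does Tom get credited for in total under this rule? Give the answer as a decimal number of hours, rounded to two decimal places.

Thu: 10:32 AM–5:44 PM = 7 h 12 min → rounds to 7 h 15 min
Fri: 10:50 AM–7:03 PM = 8 h 13 min − 10 min = 8 h 3 min → rounds to 8 h 0 min
Sat: 8:56 AM–7:46 PM = 10 h 50 min → rounds to 10 h 45 min
Sun: 11:11 AM–5:29 PM = 6 h 18 min − 20 min = 5 h 58 min → rounds to 6 h 0 min
Total credited: 32 h 0 min.

32.00 hours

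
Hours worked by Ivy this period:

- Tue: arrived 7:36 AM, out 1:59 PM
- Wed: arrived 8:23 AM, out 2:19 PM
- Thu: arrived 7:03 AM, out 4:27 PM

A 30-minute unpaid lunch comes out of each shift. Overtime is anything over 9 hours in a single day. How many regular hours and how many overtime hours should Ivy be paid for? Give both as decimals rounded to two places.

Tue: 7:36 AM–1:59 PM = 6 h 23 min; less 30 min break → 5 h 53 min
Wed: 8:23 AM–2:19 PM = 5 h 56 min; less 30 min break → 5 h 26 min
Thu: 7:03 AM–4:27 PM = 9 h 24 min; less 30 min break → 8 h 54 min
Tue reg 5 h 53 min / OT 0 h 0 min; Wed reg 5 h 26 min / OT 0 h 0 min; Thu reg 8 h 54 min / OT 0 h 0 min.
Totals: regular 20 h 13 min, overtime 0 h 0 min.

Regular 20.22 hours, overtime 0.00 hours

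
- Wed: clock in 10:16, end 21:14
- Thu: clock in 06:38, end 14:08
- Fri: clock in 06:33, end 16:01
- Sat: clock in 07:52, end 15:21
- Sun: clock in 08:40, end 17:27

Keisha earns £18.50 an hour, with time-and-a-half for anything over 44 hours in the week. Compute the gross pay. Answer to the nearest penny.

Wed: 10:16–21:14 = 10 h 58 min
Thu: 06:38–14:08 = 7 h 30 min
Fri: 06:33–16:01 = 9 h 28 min
Sat: 07:52–15:21 = 7 h 29 min
Sun: 08:40–17:27 = 8 h 47 min
Total worked: 44 h 12 min = 2652 min.
Regular 44 h 0 min = 2640 min at £18.50/h; overtime 0 h 12 min = 12 min at £27.75/h.
Pay = (2640 × £18.50 + 12 × £27.75) ÷ 60 = £819.55.

£819.55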